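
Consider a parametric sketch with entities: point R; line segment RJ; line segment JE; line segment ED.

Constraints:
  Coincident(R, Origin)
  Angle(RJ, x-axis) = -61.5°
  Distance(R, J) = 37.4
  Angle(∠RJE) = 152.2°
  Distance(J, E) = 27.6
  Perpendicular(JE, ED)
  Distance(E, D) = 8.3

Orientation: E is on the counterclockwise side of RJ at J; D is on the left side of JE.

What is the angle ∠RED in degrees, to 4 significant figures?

73.96°

R is at the origin; RJ runs at -61.5° with length 37.4, so J = 37.4·(cos -61.5°, sin -61.5°) = (17.85, -32.87). ∠RJE = 152.2°, so JE runs at -61.5° + (180° − 152.2°) = -33.70° from the x-axis; with |JE| = 27.6, E = J + 27.6·(cos -33.70°, sin -33.70°) = (40.81, -48.18). JE ⟂ ED; with |ED| = 8.3 on the left of JE, D = E + 8.3·(0.5548, 0.8320) = (45.41, -41.28). Then cos ∠RED = ER·ED / (|ER||ED|), giving 73.96°.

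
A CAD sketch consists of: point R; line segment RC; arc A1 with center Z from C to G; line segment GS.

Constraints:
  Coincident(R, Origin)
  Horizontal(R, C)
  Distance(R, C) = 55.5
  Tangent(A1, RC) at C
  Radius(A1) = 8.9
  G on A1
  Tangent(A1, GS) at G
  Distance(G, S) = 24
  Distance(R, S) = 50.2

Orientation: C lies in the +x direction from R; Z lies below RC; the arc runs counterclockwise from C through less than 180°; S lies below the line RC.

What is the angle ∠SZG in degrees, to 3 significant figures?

69.7°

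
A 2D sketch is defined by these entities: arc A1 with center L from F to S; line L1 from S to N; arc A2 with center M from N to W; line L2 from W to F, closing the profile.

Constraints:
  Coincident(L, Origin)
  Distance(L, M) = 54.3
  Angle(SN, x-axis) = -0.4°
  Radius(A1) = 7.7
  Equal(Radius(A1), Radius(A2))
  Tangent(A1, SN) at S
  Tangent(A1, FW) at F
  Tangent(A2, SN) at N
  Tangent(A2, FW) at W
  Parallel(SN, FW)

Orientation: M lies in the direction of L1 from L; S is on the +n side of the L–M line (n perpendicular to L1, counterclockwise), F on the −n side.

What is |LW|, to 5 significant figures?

54.843

The slot axis is L1's direction at -0.4°, so u = (cos -0.4°, sin -0.4°) = (0.99998, -0.0069813) and n = (−sin -0.4°, cos -0.4°) = (0.0069813, 0.99998). L is at the origin and M lies 54.3 along u from L, so M = 54.3·u = (54.299, -0.37908). Tangency of A1 to both parallel lines with radius 7.7 puts S and F at L ± 7.7·n: S = (0.053756, 7.6998), F = (-0.053756, -7.6998). Equal radii place N and W the same way about M: N = M + 7.7·n = (54.352, 7.3207), W = M − 7.7·n = (54.245, -8.0789). Then |LW| = |W − L| = 54.843.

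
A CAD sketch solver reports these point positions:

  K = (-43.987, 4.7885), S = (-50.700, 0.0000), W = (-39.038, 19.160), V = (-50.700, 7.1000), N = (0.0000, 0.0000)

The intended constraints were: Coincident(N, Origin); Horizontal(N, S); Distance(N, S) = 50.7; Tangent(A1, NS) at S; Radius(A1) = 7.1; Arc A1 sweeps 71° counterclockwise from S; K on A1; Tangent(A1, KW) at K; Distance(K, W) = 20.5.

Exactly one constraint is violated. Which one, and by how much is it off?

Distance(K, W) = 20.5 — off by 5.30.

N = (0.00, 0.00) ✓; N.y = 0.00, S.y = 0.00 ✓; |NS| = 50.70 ✓; ∠(VS, SN) = 90.00° ✓; |VS| = 7.100 ✓; bearing(V→K) − bearing(V→S) = 71.00° ✓; |VK| = 7.100 ✓; ∠(VK, KW) = 90.00° ✓; |KW| = 15.20 ✗.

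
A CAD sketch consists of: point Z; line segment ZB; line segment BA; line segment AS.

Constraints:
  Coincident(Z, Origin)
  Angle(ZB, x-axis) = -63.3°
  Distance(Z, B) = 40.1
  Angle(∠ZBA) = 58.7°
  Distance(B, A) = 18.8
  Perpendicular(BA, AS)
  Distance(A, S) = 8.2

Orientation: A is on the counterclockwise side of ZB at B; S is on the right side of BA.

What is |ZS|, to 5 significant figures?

42.512

Z is at the origin; ZB runs at -63.3° with length 40.1, so B = 40.1·(cos -63.3°, sin -63.3°) = (18.018, -35.824). ∠ZBA = 58.7°, so BA runs at -63.3° + (180° − 58.7°) = 58.000° from the x-axis; with |BA| = 18.8, A = B + 18.8·(cos 58.000°, sin 58.000°) = (27.980, -19.881). BA is perpendicular to AS; with |AS| = 8.2 on the right of BA, S = A + 8.2·(0.84805, -0.52992) = (34.934, -24.226). Then |ZS| = |S − Z| = 42.512.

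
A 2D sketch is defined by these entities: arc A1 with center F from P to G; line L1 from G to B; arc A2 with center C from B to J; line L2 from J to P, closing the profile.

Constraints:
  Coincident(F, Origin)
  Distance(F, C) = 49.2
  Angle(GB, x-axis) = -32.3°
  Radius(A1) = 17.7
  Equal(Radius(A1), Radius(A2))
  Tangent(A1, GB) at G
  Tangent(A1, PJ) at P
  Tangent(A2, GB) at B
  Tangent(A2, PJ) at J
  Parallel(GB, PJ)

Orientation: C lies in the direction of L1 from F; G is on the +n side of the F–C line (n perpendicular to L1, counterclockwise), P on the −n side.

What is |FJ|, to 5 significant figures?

52.287

The slot axis is L1's direction at -32.3°, so u = (cos -32.3°, sin -32.3°) = (0.84526, -0.53435) and n = (−sin -32.3°, cos -32.3°) = (0.53435, 0.84526). F is at the origin and C lies 49.2 along u from F, so C = 49.2·u = (41.587, -26.290). Tangency of A1 to both parallel lines with radius 17.7 puts G and P at F ± 17.7·n: G = (9.4580, 14.961), P = (-9.4580, -14.961). Equal radii place B and J the same way about C: B = C + 17.7·n = (51.045, -11.329), J = C − 17.7·n = (32.129, -41.251). Then |FJ| = |J − F| = 52.287.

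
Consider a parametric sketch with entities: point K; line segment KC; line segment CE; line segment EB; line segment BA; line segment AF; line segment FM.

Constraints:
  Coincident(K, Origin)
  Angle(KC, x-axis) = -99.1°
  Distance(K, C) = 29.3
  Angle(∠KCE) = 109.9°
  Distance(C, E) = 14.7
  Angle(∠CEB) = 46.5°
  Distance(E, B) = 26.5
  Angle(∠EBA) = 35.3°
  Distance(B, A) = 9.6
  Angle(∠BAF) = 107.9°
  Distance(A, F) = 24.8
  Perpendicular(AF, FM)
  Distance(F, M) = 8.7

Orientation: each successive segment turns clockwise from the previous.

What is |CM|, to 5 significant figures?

27.620

K is at the origin; KC runs at -99.1° with length 29.3, so C = (-4.6340, -28.931). ∠KCE = 109.9° gives CE at -169.20° from the x-axis; with |CE| = 14.7, E = (-19.074, -31.686). ∠CEB = 46.5° gives EB at 57.300° from the x-axis; with |EB| = 26.5, B = (-4.7573, -9.3857). ∠EBA = 35.3° gives BA at -87.400° from the x-axis; with |BA| = 9.6, A = (-4.3218, -18.976). ∠BAF = 107.9° gives AF at -159.50° from the x-axis; with |AF| = 24.8, F = (-27.551, -27.661). AF ⟂ FM, so FM runs at 110.50°; with |FM| = 8.7, M = (-30.598, -19.512). Then |CM| = |M − C| = 27.620.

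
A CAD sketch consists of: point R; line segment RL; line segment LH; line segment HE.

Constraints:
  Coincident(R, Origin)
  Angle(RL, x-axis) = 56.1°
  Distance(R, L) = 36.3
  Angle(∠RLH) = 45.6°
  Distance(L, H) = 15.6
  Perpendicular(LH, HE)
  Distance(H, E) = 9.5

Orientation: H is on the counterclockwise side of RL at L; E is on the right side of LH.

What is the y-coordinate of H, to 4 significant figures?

27.29

R is at the origin; RL runs at 56.1° with length 36.3, so L = 36.3·(cos 56.1°, sin 56.1°) = (20.25, 30.13). ∠RLH = 45.6°, so LH runs at 56.1° + (180° − 45.6°) = 190.5° from the x-axis; with |LH| = 15.6, H = L + 15.6·(cos 190.5°, sin 190.5°) = (4.907, 27.29). So H.y = 27.29.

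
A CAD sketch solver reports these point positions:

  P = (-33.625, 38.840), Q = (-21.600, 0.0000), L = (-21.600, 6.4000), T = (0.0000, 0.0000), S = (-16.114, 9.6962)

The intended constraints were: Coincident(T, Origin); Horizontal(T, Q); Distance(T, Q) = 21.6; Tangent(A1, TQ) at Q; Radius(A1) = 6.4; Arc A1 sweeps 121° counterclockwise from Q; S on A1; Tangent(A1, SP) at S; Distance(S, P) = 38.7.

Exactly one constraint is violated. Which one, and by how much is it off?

Distance(S, P) = 38.7 — off by 4.70.

T = (0.00, 0.00) ✓; T.y = 0.00, Q.y = 0.00 ✓; |TQ| = 21.60 ✓; ∠(LQ, QT) = 90.00° ✓; |LQ| = 6.400 ✓; bearing(L→S) − bearing(L→Q) = 121.0° ✓; |LS| = 6.400 ✓; ∠(LS, SP) = 90.00° ✓; |SP| = 34.00 ✗.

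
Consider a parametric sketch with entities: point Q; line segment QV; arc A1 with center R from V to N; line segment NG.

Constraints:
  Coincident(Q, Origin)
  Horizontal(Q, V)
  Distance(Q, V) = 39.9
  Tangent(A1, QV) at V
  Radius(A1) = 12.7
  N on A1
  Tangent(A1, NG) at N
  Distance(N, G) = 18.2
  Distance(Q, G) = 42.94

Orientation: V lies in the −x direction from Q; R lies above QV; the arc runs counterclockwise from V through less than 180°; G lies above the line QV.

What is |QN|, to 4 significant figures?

30.52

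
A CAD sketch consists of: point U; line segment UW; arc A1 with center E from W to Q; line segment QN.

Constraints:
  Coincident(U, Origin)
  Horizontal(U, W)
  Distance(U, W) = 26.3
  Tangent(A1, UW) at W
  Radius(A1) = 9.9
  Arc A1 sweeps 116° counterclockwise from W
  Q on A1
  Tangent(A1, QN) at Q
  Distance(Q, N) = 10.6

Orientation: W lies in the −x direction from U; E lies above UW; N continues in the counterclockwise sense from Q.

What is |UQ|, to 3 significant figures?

22.5

A1 meets UW tangentially, so EW is at right angles to UW, so E = W + (0, 9.9) = (-26.3, 9.90). On A1, W sits at bearing -90° from E; a 116° counterclockwise sweep puts Q at bearing 26°, so Q = E + 9.9·(cos 26°, sin 26°) = (-17.4, 14.2). Then |UQ| = |Q − U| = 22.5.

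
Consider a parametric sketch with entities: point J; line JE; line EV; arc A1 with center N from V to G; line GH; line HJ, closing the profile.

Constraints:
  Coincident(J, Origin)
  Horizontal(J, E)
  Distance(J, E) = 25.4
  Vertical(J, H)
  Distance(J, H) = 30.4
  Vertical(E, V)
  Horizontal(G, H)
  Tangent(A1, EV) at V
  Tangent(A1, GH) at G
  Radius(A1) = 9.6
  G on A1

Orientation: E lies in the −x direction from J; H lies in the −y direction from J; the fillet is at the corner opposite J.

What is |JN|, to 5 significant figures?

26.120

JH is vertical with |JH| = 30.4 and H on the −y side, so H = (0.0000, -30.400). The virtual corner opposite J is at (-25.400, -30.400). Since A1 is tangent to EV there, NV ⟂ EV and A1 meets GH tangentially, so NG is at right angles to GH, with radius 9.6, so the center N sits 9.6 in from both sides at N = (-15.800, -20.800). Then |JN| = |N − J| = 26.120.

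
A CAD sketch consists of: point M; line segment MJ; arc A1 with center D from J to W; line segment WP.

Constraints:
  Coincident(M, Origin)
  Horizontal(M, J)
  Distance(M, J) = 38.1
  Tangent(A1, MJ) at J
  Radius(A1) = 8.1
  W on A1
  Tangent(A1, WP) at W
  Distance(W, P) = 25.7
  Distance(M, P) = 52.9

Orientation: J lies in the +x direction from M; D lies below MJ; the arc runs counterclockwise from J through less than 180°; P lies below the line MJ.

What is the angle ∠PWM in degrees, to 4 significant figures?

130.6°

Checks: |DW| = 8.100 ✓; ∠(DW, WP) = 90.00° ✓; |WP| = 25.70 ✓; |MP| = 52.90 ✓.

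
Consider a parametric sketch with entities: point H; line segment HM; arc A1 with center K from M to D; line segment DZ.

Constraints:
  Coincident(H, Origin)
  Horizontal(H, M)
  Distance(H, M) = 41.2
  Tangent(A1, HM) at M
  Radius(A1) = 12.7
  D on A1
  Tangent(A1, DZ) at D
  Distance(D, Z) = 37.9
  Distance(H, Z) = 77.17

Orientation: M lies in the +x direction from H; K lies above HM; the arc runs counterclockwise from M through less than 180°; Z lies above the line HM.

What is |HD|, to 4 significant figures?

54.66

H is at the origin; H and M share the same y with |HM| = 41.2 and M on the +x side, so M = (41.20, 0.000). Tangency of A1 to HM means the radius KM is perpendicular to HM, so K = M + (0, 12.7) = (41.20, 12.70). Since KD ⟂ DZ (tangency), |KZ| = √(12.7² + 37.9²) = 39.97 regardless of where D sits on A1. So Z lies on both circle(H, 77.17) and circle(K, 39.97); the above-HM intersection is Z = (60.78, 47.54). D is the foot of the tangent from Z: D = (53.67, 10.32).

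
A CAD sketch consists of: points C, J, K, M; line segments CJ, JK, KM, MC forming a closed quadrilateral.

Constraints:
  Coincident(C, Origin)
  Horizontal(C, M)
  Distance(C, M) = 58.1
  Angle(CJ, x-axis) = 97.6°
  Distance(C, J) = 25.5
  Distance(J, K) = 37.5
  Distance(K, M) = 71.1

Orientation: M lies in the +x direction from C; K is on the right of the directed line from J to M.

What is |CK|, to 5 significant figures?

16.492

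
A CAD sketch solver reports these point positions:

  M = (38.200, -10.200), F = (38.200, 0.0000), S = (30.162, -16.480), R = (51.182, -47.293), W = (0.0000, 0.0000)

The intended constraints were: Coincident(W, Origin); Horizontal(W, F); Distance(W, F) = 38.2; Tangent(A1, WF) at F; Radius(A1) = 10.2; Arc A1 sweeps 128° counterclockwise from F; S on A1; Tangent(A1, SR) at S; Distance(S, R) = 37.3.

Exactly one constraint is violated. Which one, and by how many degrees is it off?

Tangent(A1, SR) at S — off by 3.70°.

W = (0.00, 0.00) ✓; W.y = 0.00, F.y = 0.00 ✓; |WF| = 38.20 ✓; ∠(MF, FW) = 90.00° ✓; |MF| = 10.20 ✓; bearing(M→S) − bearing(M→F) = 128.0° ✓; |MS| = 10.20 ✓; ∠(MS, SR) = 93.70° ✗; |SR| = 37.30 ✓.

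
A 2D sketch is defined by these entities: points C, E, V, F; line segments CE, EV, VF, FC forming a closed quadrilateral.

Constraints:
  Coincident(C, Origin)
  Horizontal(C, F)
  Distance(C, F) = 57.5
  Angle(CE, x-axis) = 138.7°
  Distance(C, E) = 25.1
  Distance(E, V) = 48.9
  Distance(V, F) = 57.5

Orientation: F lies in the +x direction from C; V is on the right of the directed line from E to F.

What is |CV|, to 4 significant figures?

26.24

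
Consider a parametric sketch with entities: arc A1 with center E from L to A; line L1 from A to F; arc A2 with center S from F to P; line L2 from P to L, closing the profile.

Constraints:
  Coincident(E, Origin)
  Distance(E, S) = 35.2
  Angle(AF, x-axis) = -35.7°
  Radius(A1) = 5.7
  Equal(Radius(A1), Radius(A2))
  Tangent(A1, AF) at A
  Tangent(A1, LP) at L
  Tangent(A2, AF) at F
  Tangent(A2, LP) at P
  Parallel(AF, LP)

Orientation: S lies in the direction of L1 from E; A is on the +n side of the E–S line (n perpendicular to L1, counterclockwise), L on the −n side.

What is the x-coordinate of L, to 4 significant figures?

-3.326

E is at the origin and S lies 35.2 along u from E, so S = 35.2·u = (28.59, -20.54). Tangency of A1 to both parallel lines with radius 5.7 puts A and L at E ± 5.7·n: A = (3.326, 4.629), L = (-3.326, -4.629). So L.x = -3.326.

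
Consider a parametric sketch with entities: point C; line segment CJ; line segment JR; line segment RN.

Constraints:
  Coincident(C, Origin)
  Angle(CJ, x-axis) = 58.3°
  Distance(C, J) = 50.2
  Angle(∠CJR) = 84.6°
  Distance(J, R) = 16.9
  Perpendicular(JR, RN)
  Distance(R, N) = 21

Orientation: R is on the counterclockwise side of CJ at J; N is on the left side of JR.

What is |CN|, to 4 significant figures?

31.43

C is at the origin; CJ runs at 58.3° with length 50.2, so J = 50.2·(cos 58.3°, sin 58.3°) = (26.38, 42.71). ∠CJR = 84.6°, so JR runs at 58.3° + (180° − 84.6°) = 153.7° from the x-axis; with |JR| = 16.9, R = J + 16.9·(cos 153.7°, sin 153.7°) = (11.23, 50.20). The perpendicularity gives RN at right angles to JR; with |RN| = 21.0 on the left of JR, N = R + 21.0·(-0.4431, -0.8965) = (1.924, 31.37). Then |CN| = |N − C| = 31.43.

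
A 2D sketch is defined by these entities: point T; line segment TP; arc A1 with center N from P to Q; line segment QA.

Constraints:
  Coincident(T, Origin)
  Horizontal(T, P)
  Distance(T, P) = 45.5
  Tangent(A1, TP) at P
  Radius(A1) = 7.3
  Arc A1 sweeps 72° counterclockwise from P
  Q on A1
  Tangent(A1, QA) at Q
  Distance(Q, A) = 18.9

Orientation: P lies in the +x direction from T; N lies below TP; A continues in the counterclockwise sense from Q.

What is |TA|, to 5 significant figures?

40.003

T is at the origin; TP is horizontal with |TP| = 45.5 and P on the +x side, so P = (45.500, 0.0000). Tangency of A1 to TP means the radius NP is perpendicular to TP, so N = P + (0, -7.3) = (45.500, -7.3000). On A1, P sits at bearing 90° from N; a 72° counterclockwise sweep puts Q at bearing 162°, so Q = N + 7.3·(cos 162°, sin 162°) = (38.557, -5.0442). Since A1 is tangent to QA there, NQ ⟂ QA, so QA runs along (−sin 162°, cos 162°); with |QA| = 18.9, A = (32.717, -23.019). Then |TA| = |A − T| = 40.003.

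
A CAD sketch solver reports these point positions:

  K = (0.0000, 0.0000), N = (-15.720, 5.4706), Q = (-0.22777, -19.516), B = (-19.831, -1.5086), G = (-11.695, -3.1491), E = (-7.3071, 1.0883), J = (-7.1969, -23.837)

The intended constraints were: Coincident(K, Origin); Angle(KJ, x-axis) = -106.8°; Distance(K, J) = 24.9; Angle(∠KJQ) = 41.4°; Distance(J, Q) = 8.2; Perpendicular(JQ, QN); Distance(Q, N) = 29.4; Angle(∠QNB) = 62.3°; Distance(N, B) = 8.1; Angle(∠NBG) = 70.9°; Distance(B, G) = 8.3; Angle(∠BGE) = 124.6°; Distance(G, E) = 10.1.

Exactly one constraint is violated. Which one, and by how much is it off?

Distance(G, E) = 10.1 — off by 4.00.

K = (0.00, 0.00) ✓; KJ at -106.8° ✓; |KJ| = 24.90 ✓; ∠KJQ = 41.40° ✓; |JQ| = 8.200 ✓; ∠(JQ, QN) = 90.00° ✓; |QN| = 29.40 ✓; ∠QNB = 62.30° ✓; |NB| = 8.100 ✓; ∠NBG = 70.90° ✓; |BG| = 8.300 ✓; ∠BGE = 124.6° ✓; |GE| = 6.100 ✗.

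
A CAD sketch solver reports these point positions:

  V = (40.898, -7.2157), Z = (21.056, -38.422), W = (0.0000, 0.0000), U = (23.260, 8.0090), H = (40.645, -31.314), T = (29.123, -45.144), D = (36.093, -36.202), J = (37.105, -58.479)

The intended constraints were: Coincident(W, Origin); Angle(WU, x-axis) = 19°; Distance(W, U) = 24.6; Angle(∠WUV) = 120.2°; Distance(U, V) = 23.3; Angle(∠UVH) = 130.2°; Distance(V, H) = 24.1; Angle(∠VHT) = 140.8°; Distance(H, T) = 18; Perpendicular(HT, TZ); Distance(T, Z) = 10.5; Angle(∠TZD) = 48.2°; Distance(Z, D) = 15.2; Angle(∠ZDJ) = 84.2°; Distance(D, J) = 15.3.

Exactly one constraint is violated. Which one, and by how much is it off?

Distance(D, J) = 15.3 — off by 7.00.

W = (0.00, 0.00) ✓; WU at 19.00° ✓; |WU| = 24.60 ✓; ∠WUV = 120.2° ✓; |UV| = 23.30 ✓; ∠UVH = 130.2° ✓; |VH| = 24.10 ✓; ∠VHT = 140.8° ✓; |HT| = 18.00 ✓; ∠(HT, TZ) = 90.01° ✓; |TZ| = 10.50 ✓; ∠TZD = 48.20° ✓; |ZD| = 15.20 ✓; ∠ZDJ = 84.20° ✓; |DJ| = 22.30 ✗.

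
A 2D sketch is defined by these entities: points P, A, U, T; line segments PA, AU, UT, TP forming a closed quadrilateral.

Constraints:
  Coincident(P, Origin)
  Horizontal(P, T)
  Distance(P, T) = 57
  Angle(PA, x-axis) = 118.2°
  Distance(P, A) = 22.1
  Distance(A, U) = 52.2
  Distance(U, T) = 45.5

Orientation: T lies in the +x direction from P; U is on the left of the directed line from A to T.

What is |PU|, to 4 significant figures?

55.28

Checks: |AU| = 52.20 ✓; |UT| = 45.50 ✓.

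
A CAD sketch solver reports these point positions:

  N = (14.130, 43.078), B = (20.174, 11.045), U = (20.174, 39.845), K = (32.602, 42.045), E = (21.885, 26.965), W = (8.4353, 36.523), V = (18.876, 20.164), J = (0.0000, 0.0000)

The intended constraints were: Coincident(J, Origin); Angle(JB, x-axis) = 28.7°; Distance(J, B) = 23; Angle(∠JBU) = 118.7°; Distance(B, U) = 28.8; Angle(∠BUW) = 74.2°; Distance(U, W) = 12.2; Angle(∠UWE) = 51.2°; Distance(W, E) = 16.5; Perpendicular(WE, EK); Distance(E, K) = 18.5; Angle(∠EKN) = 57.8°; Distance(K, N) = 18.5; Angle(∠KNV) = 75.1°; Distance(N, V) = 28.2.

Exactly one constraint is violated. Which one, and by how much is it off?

Distance(N, V) = 28.2 — off by 4.80.

J = (0.00, 0.00) ✓; JB at 28.70° ✓; |JB| = 23.00 ✓; ∠JBU = 118.7° ✓; |BU| = 28.80 ✓; ∠BUW = 74.20° ✓; |UW| = 12.20 ✓; ∠UWE = 51.20° ✓; |WE| = 16.50 ✓; ∠(WE, EK) = 90.00° ✓; |EK| = 18.50 ✓; ∠EKN = 57.80° ✓; |KN| = 18.50 ✓; ∠KNV = 75.10° ✓; |NV| = 23.40 ✗.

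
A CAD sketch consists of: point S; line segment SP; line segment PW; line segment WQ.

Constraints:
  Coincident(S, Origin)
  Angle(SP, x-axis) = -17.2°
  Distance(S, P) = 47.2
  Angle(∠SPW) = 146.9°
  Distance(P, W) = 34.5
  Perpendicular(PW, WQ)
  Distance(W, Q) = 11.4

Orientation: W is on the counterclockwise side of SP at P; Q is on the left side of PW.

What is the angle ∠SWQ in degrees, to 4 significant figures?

70.81°

S is at the origin; SP runs at -17.2° with length 47.2, so P = 47.2·(cos -17.2°, sin -17.2°) = (45.09, -13.96). ∠SPW = 146.9°, so PW runs at -17.2° + (180° − 146.9°) = 15.90° from the x-axis; with |PW| = 34.5, W = P + 34.5·(cos 15.90°, sin 15.90°) = (78.27, -4.506). The perpendicularity gives WQ at right angles to PW; with |WQ| = 11.4 on the left of PW, Q = W + 11.4·(-0.2740, 0.9617) = (75.15, 6.458). Then cos ∠SWQ = WS·WQ / (|WS||WQ|), giving 70.81°.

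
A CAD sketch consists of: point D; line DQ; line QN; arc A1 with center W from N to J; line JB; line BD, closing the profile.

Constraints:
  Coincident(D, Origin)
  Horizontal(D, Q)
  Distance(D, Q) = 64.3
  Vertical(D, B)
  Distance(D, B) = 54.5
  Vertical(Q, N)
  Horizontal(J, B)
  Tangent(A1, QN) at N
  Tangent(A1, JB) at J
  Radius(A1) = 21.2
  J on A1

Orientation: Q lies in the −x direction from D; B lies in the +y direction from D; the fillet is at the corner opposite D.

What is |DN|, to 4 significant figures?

72.41

The virtual corner opposite D is at (-64.30, 54.50). A1 meets QN tangentially, so WN is at right angles to QN and tangency of A1 to JB means the radius WJ is perpendicular to JB, with radius 21.2, so the center W sits 21.2 in from both sides at W = (-43.10, 33.30). That places the tangent points at N = (-64.30, 33.30) on QN and J = (-43.10, 54.50) on JB. Then |DN| = |N − D| = 72.41.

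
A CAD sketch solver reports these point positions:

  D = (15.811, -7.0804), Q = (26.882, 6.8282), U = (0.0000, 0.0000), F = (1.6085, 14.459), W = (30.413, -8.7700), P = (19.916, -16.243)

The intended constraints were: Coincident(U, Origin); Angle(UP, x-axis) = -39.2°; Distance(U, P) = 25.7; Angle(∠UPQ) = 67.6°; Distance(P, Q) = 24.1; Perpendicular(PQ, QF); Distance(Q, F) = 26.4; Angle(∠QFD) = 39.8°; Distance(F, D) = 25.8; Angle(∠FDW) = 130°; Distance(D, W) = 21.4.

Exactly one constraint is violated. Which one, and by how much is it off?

Distance(D, W) = 21.4 — off by 6.70.

U = (0.00, 0.00) ✓; UP at -39.20° ✓; |UP| = 25.70 ✓; ∠UPQ = 67.60° ✓; |PQ| = 24.10 ✓; ∠(PQ, QF) = 90.00° ✓; |QF| = 26.40 ✓; ∠QFD = 39.80° ✓; |FD| = 25.80 ✓; ∠FDW = 130.0° ✓; |DW| = 14.70 ✗.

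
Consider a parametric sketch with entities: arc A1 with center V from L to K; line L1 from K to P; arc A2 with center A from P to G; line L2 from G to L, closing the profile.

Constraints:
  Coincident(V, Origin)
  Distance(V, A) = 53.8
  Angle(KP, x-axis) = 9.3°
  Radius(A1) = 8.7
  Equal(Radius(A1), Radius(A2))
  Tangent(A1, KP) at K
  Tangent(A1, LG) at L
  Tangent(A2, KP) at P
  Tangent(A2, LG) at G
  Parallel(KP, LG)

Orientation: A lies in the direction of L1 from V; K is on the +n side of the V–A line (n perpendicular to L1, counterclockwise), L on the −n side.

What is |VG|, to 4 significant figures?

54.50

The slot axis is L1's direction at 9.3°, so u = (cos 9.3°, sin 9.3°) = (0.9869, 0.1616) and n = (−sin 9.3°, cos 9.3°) = (-0.1616, 0.9869). V is at the origin and A lies 53.8 along u from V, so A = 53.8·u = (53.09, 8.694). Tangency of A1 to both parallel lines with radius 8.7 puts K and L at V ± 8.7·n: K = (-1.406, 8.586), L = (1.406, -8.586). Equal radii place P and G the same way about A: P = A + 8.7·n = (51.69, 17.28), G = A − 8.7·n = (54.50, 0.1086). Then |VG| = |G − V| = 54.50.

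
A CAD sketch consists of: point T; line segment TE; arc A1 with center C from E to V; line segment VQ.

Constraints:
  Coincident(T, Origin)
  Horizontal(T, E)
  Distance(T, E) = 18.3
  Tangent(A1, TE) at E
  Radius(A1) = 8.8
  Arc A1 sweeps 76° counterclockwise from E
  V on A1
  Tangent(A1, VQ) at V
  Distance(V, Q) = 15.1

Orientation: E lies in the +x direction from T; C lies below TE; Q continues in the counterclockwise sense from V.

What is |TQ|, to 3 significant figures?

22.2

On A1, E sits at bearing 90° from C; a 76° counterclockwise sweep puts V at bearing 166°, so V = C + 8.8·(cos 166°, sin 166°) = (9.76, -6.67). Tangency of A1 to VQ means the radius CV is perpendicular to VQ, so VQ runs along (−sin 166°, cos 166°); with |VQ| = 15.1, Q = (6.11, -21.3). Then |TQ| = |Q − T| = 22.2.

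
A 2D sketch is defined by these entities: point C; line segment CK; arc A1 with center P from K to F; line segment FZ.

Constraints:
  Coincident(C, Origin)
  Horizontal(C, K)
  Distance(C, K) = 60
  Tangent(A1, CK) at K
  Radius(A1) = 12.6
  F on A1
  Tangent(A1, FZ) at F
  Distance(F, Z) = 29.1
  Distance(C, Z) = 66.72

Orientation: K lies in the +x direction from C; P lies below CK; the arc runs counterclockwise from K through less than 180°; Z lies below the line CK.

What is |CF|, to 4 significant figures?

49.55

C is at the origin; C and K share the same y with |CK| = 60.0 and K on the +x side, so K = (60.00, 0.000). A1 meets CK tangentially, so PK is at right angles to CK, so P = K + (0, -12.6) = (60.00, -12.60). Since PF ⟂ FZ (tangency), |PZ| = √(12.6² + 29.1²) = 31.71 regardless of where F sits on A1. So Z lies on both circle(C, 66.72) and circle(P, 31.71); the below-CK intersection is Z = (51.01, -43.01). F is the foot of the tangent from Z: F = (47.49, -14.12).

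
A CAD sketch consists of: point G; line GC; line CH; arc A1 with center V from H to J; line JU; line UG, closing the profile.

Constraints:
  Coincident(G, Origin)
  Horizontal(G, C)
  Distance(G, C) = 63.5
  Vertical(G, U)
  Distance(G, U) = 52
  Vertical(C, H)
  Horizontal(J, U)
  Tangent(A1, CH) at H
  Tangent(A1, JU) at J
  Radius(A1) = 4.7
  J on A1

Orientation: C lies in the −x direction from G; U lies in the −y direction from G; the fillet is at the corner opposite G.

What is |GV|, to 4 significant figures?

75.46

G is at the origin; G and C share the same y with |GC| = 63.5 and C on the −x side, so C = (-63.50, 0.000). GU is vertical with |GU| = 52.0 and U on the −y side, so U = (0.000, -52.00). The virtual corner opposite G is at (-63.50, -52.00). A1 meets CH tangentially, so VH is at right angles to CH and A1 meets JU tangentially, so VJ is at right angles to JU, with radius 4.7, so the center V sits 4.7 in from both sides at V = (-58.80, -47.30). Then |GV| = |V − G| = 75.46.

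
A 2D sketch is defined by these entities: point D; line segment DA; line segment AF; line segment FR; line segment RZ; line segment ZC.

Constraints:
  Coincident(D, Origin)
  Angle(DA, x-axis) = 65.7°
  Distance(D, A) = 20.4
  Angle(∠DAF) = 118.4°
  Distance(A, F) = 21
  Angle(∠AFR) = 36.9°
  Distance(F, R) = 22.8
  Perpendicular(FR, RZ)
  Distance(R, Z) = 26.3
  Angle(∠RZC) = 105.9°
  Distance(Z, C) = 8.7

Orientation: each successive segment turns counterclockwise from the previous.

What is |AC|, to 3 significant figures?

16.2

FR ⟂ RZ, so RZ runs at 0.400°; with |RZ| = 26.3, Z = (22.1, 12.7). ∠RZC = 105.9° gives ZC at 74.5° from the x-axis; with |ZC| = 8.7, C = (24.5, 21.1). Then |AC| = |C − A| = 16.2.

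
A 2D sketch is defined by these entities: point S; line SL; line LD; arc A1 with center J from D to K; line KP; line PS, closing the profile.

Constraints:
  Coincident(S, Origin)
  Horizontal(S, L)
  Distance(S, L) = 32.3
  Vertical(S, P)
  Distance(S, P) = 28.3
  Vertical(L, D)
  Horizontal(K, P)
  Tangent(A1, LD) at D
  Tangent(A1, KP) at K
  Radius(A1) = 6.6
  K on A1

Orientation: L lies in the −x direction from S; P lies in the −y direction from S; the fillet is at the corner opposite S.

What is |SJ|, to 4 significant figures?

33.64

S is at the origin; SL is horizontal with |SL| = 32.3 and L on the −x side, so L = (-32.30, 0.000). S and P share the same x with |SP| = 28.3 and P on the −y side, so P = (0.000, -28.30). The virtual corner opposite S is at (-32.30, -28.30). A1 meets LD tangentially, so JD is at right angles to LD and the tangent condition forces JK to be normal to KP, with radius 6.6, so the center J sits 6.6 in from both sides at J = (-25.70, -21.70). Then |SJ| = |J − S| = 33.64.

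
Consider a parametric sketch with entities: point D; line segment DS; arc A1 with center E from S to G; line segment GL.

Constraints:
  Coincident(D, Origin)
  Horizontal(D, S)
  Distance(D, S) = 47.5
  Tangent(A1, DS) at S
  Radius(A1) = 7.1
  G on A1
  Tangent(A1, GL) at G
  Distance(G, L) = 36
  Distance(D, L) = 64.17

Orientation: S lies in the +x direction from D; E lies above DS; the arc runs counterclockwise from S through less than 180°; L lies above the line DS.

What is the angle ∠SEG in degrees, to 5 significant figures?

102.08°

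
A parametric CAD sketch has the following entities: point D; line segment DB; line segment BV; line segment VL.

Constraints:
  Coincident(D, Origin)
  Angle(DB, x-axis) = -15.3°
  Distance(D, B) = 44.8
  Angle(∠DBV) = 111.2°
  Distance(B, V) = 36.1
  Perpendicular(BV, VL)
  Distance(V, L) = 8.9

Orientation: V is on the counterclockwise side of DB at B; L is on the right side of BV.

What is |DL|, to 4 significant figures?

72.82

D is at the origin; DB runs at -15.3° with length 44.8, so B = 44.8·(cos -15.3°, sin -15.3°) = (43.21, -11.82). ∠DBV = 111.2°, so BV runs at -15.3° + (180° − 111.2°) = 53.50° from the x-axis; with |BV| = 36.1, V = B + 36.1·(cos 53.50°, sin 53.50°) = (64.69, 17.20). BV ⟂ VL; with |VL| = 8.9 on the right of BV, L = V + 8.9·(0.8039, -0.5948) = (71.84, 11.90). Then |DL| = |L − D| = 72.82.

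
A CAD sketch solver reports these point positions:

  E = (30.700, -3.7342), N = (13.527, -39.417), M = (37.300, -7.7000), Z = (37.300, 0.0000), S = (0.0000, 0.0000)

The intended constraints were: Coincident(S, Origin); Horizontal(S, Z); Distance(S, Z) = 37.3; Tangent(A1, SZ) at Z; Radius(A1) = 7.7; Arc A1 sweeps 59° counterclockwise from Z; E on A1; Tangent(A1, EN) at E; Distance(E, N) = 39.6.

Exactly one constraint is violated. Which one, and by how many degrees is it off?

Tangent(A1, EN) at E — off by 5.30°.

S = (0.00, 0.00) ✓; S.y = 0.00, Z.y = 0.00 ✓; |SZ| = 37.30 ✓; ∠(MZ, ZS) = 90.00° ✓; |MZ| = 7.700 ✓; bearing(M→E) − bearing(M→Z) = 59.00° ✓; |ME| = 7.700 ✓; ∠(ME, EN) = 84.70° ✗; |EN| = 39.60 ✓.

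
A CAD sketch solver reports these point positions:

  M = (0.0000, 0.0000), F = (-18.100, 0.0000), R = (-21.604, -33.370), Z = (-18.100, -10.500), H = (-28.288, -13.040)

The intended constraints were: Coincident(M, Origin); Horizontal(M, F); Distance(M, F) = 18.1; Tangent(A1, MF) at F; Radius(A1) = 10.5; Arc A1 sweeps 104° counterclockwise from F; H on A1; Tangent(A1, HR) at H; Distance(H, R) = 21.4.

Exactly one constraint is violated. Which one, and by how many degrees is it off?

Tangent(A1, HR) at H — off by 4.20°.

M = (0.00, 0.00) ✓; M.y = 0.00, F.y = 0.00 ✓; |MF| = 18.10 ✓; ∠(ZF, FM) = 90.00° ✓; |ZF| = 10.50 ✓; bearing(Z→H) − bearing(Z→F) = 104.0° ✓; |ZH| = 10.50 ✓; ∠(ZH, HR) = 85.80° ✗; |HR| = 21.40 ✓.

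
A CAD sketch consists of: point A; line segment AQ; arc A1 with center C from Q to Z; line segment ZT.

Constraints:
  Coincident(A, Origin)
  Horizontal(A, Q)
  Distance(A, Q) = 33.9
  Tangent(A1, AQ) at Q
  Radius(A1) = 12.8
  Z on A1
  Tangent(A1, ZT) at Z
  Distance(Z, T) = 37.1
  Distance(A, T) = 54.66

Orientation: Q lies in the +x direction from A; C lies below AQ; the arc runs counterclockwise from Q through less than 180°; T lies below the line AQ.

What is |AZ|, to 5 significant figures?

24.804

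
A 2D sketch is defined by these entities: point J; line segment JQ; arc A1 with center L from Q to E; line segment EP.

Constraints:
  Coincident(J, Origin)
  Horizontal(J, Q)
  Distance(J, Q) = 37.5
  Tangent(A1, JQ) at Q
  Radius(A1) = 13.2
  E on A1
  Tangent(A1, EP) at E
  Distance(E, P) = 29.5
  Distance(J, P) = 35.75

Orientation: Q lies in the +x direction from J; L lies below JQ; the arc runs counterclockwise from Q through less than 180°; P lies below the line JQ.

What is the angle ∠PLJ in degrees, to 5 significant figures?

58.388°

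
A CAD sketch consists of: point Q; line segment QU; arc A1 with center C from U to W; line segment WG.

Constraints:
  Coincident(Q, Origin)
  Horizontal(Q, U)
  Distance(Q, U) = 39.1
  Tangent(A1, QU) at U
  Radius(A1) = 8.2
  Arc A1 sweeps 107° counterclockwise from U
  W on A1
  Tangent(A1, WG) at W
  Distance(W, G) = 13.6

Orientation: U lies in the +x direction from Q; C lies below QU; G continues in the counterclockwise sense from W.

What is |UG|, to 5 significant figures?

23.918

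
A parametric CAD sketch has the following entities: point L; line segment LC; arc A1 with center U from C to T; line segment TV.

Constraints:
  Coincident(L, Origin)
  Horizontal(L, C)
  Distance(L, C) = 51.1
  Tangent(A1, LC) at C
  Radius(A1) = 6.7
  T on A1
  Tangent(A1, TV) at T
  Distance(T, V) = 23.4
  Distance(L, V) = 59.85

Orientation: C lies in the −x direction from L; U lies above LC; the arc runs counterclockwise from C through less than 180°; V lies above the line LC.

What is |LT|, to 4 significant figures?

45.48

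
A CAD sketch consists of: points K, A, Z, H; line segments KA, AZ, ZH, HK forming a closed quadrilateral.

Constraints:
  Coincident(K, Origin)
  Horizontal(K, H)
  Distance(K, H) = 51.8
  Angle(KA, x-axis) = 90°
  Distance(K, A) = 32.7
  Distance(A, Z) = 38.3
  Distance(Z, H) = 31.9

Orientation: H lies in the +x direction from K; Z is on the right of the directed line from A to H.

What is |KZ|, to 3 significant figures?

19.9

K is at the origin; K and H share the same y with |KH| = 51.8 and H in +x, so H = (51.8, 0). KA runs at 90.0° with |KA| = 32.7, so A = (2.00e-15, 32.7). Z is determined by |AZ| = 38.3 and |ZH| = 31.9 together: it lies at the intersection of circle(A, 38.3) and circle(H, 31.9). With |AH| = 61.3, the foot of the radical line on AH is 34.3 from A and the perpendicular offset is √(38.3² − 34.3²) = 17.0. Taking the right-of-AH solution: Z = (19.9, -0.0243).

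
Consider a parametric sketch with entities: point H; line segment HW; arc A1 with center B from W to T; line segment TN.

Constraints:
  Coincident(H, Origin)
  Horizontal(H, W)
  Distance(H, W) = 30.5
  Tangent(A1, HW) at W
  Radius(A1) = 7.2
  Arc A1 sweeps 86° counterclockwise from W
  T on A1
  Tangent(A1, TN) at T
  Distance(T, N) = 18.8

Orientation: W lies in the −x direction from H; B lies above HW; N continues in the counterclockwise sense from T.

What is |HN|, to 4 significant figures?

33.65

H is at the origin; H and W share the same y with |HW| = 30.5 and W on the −x side, so W = (-30.50, 0.000). A1 meets HW tangentially, so BW is at right angles to HW, so B = W + (0, 7.2) = (-30.50, 7.200). On A1, W sits at bearing -90° from B; an 86° counterclockwise sweep puts T at bearing -4°, so T = B + 7.2·(cos -4°, sin -4°) = (-23.32, 6.698). Since A1 is tangent to TN there, BT ⟂ TN, so TN runs along (−sin -4°, cos -4°); with |TN| = 18.8, N = (-22.01, 25.45). Then |HN| = |N − H| = 33.65.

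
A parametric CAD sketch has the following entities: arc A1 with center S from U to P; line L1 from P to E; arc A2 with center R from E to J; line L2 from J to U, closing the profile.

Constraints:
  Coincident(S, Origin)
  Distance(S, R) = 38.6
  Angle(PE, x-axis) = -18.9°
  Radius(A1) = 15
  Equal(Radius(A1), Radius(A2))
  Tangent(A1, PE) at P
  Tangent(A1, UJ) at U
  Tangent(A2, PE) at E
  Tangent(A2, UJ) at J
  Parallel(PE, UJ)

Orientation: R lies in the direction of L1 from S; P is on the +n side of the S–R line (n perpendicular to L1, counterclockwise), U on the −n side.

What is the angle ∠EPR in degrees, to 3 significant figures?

21.2°

The slot axis is L1's direction at -18.9°, so u = (cos -18.9°, sin -18.9°) = (0.946, -0.324) and n = (−sin -18.9°, cos -18.9°) = (0.324, 0.946). S is at the origin and R lies 38.6 along u from S, so R = 38.6·u = (36.5, -12.5). Tangency of A1 to both parallel lines with radius 15.0 puts P and U at S ± 15.0·n: P = (4.86, 14.2), U = (-4.86, -14.2). Equal radii place E and J the same way about R: E = R + 15.0·n = (41.4, 1.69), J = R − 15.0·n = (31.7, -26.7). Then cos ∠EPR = PE·PR / (|PE||PR|), giving 21.2°.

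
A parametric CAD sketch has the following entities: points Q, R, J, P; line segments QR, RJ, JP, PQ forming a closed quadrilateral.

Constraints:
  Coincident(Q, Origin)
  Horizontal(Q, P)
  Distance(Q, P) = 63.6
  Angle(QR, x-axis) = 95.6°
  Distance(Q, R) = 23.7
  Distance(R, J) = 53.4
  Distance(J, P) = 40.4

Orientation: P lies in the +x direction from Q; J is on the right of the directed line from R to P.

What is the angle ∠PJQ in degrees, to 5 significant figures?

115.22°

Q is at the origin; QP is horizontal with |QP| = 63.6 and P in +x, so P = (63.6, 0). QR runs at 95.6° with |QR| = 23.7, so R = (-2.3127, 23.587). J is determined by |RJ| = 53.4 and |JP| = 40.4 together: it lies at the intersection of circle(R, 53.4) and circle(P, 40.4). With |RP| = 70.006, the foot of the radical line on RP is 43.712 from R and the perpendicular offset is √(53.4² − 43.712²) = 30.672. Taking the right-of-RP solution: J = (28.509, -20.020).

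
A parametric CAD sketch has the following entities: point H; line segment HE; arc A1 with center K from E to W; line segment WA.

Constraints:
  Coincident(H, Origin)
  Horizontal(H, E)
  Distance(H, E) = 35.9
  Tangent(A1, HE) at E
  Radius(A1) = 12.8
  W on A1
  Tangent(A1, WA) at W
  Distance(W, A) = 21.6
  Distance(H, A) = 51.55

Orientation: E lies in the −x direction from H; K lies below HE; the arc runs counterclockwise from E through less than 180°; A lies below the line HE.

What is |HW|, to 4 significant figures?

50.66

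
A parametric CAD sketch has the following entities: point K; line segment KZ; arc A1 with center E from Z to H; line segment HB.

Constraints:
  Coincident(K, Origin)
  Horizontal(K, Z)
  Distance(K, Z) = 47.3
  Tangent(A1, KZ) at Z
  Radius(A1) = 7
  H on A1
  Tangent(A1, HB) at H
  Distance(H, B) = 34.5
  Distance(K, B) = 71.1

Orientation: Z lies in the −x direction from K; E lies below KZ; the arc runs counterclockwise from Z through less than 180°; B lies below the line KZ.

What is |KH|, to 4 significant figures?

54.59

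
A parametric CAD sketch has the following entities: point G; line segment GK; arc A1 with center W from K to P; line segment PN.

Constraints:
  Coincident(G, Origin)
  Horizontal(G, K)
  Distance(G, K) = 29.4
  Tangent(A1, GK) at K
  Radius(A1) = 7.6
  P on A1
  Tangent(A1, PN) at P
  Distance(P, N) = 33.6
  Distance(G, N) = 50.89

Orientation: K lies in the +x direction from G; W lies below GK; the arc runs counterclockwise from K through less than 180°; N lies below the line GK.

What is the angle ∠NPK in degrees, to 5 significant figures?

129.23°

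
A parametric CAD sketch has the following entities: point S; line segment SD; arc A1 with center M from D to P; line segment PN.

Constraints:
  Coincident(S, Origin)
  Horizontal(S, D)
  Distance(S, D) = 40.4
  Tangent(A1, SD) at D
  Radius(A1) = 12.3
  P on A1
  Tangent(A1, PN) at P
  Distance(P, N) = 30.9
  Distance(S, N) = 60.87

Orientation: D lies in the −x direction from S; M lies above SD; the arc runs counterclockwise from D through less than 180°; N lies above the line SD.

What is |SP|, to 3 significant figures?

33.5

S is at the origin; SD is horizontal with |SD| = 40.4 and D on the −x side, so D = (-40.4, 0.00). Tangency of A1 to SD means the radius MD is perpendicular to SD, so M = D + (0, 12.3) = (-40.4, 12.3). Since MP ⟂ PN (tangency), |MN| = √(12.3² + 30.9²) = 33.3 regardless of where P sits on A1. So N lies on both circle(S, 60.87) and circle(M, 33.3); the above-SD intersection is N = (-40.4, 45.6). P is the foot of the tangent from N: P = (-29.0, 16.8).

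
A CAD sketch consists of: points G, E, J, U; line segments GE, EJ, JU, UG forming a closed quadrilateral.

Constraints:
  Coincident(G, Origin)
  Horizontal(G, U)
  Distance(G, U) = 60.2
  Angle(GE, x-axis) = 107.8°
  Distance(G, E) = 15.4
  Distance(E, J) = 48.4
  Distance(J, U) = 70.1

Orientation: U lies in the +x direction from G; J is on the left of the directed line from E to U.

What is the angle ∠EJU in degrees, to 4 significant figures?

65.36°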